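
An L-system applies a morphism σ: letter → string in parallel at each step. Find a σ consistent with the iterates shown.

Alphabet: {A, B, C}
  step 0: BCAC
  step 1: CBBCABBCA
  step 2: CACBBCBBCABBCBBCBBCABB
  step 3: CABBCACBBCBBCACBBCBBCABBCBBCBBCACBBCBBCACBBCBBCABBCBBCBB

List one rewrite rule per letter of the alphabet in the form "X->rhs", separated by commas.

  step 2 ⇒ step 3: CACBBCBBCABBCBBCBBCABB ⇒ CA·BB·CA·CBB·CBB·CA·CBB·CBB·CA·BB·CBB·CBB·CA·CBB·CBB·CA·CBB·CBB·CA·BB·CBB·CBB
    A ↦ BB
    B ↦ CBB
    C ↦ CA

A->BB, B->CBB, C->CA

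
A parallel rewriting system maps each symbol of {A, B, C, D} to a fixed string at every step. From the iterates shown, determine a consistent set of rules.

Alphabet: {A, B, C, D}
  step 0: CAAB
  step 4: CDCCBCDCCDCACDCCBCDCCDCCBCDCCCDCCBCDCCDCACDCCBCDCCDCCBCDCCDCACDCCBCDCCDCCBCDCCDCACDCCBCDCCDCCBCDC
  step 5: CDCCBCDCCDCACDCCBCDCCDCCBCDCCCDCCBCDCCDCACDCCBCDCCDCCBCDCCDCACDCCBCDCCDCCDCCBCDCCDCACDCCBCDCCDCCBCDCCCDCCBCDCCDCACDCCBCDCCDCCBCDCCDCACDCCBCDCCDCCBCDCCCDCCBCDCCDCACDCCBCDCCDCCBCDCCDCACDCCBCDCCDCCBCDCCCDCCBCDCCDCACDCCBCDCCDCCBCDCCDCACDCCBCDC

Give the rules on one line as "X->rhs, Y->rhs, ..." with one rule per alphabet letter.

  step 4 ⇒ step 5: CDCCBCDCCDCACDCCBCDCCDCCBCDCCCDCCBCDCCDCACDCCBCDCCDCCBCDCCDCACDCCBCDCCDCCBCDCCDCACDCCBCDCCDCCBCDC ⇒ CDC·CB·CDC·CDC·A·CDC·CB·CDC·CDC·CB·CDC·C·CDC·CB·CDC·CDC·A·CDC·CB·CDC·CDC·CB·CDC·CDC·A·CDC·CB·CDC·CDC·CDC·CB·CDC·CDC·A·CDC·CB·CDC·CDC·CB·CDC·C·CDC·CB·CDC·CDC·A·CDC·CB·CDC·CDC·CB·CDC·CDC·A·CDC·CB·CDC·CDC·CB·CDC·C·CDC·CB·CDC·CDC·A·CDC·CB·CDC·CDC·CB·CDC·CDC·A·CDC·CB·CDC·CDC·CB·CDC·C·CDC·CB·CDC·CDC·A·CDC·CB·CDC·CDC·CB·CDC·CDC·A·CDC·CB·CDC
    A ↦ C
    B ↦ A
    C ↦ CDC
    D ↦ CB

A->C, B->A, C->CDC, D->CB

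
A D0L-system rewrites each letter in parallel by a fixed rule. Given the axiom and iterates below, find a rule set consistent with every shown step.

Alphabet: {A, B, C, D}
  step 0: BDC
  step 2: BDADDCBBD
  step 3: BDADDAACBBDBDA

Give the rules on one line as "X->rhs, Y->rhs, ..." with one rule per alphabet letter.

  step 2 ⇒ step 3: BDADDCBBD ⇒ BD·A·DD·A·A·CB·BD·BD·A
    A ↦ DD
    B ↦ BD
    C ↦ CB
    D ↦ A

A->DD, B->BD, C->CB, D->A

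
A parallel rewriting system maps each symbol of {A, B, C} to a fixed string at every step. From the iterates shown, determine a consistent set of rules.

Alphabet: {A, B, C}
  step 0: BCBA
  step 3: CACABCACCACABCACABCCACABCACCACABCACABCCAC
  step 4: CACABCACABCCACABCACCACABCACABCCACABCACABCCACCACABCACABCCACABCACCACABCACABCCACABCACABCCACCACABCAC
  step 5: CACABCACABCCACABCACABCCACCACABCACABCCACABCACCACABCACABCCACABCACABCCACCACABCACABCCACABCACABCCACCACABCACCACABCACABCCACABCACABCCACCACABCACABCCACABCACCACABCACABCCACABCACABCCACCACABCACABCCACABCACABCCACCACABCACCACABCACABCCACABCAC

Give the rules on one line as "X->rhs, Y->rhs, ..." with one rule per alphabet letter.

A->AB, B->C, C->CAC

  step 4 ⇒ step 5: CACABCACABCCACABCACCACABCACABCCACABCACABCCACCACABCACABCCACABCACCACABCACABCCACABCACABCCACCACABCAC ⇒ CAC·AB·CAC·AB·C·CAC·AB·CAC·AB·C·CAC·CAC·AB·CAC·AB·C·CAC·AB·CAC·CAC·AB·CAC·AB·C·CAC·AB·CAC·AB·C·CAC·CAC·AB·CAC·AB·C·CAC·AB·CAC·AB·C·CAC·CAC·AB·CAC·CAC·AB·CAC·AB·C·CAC·AB·CAC·AB·C·CAC·CAC·AB·CAC·AB·C·CAC·AB·CAC·CAC·AB·CAC·AB·C·CAC·AB·CAC·AB·C·CAC·CAC·AB·CAC·AB·C·CAC·AB·CAC·AB·C·CAC·CAC·AB·CAC·CAC·AB·CAC·AB·C·CAC·AB·CAC
    A ↦ AB
    B ↦ C
    C ↦ CAC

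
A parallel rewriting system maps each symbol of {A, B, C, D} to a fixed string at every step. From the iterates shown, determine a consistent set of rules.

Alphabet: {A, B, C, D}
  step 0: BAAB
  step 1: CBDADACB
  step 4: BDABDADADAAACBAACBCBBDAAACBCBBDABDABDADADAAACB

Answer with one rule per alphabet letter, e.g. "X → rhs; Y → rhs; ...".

  step 0 ⇒ step 1: BAAB ⇒ CB·DA·DA·CB
    A ↦ DA
    B ↦ CB
    C ↦ AA  (constrained at step 1)
    D ↦ B  (constrained at step 1)

A->DA, B->CB, C->AA, D->B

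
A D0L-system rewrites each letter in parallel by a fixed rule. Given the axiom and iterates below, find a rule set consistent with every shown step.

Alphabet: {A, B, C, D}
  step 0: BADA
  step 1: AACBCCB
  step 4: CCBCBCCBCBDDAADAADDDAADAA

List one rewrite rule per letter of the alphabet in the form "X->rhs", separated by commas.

  step 0 ⇒ step 1: BADA ⇒ AA·CB·C·CB
    A ↦ CB
    B ↦ AA
    D ↦ C
    C ↦ D  (constrained at step 1)

A->CB, B->AA, C->D, D->C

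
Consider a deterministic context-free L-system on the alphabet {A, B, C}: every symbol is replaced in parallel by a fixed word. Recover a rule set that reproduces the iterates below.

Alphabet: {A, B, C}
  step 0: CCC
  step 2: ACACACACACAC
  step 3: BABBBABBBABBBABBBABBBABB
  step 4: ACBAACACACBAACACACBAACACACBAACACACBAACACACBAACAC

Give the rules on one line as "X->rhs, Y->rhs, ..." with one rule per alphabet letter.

  step 3 ⇒ step 4: BABBBABBBABBBABBBABBBABB ⇒ AC·BA·AC·AC·AC·BA·AC·AC·AC·BA·AC·AC·AC·BA·AC·AC·AC·BA·AC·AC·AC·BA·AC·AC
    A ↦ BA
    B ↦ AC
  step 2 ⇒ step 3: ACACACACACAC ⇒ BA·BB·BA·BB·BA·BB·BA·BB·BA·BB·BA·BB
    C ↦ BB

A->BA, B->AC, C->BB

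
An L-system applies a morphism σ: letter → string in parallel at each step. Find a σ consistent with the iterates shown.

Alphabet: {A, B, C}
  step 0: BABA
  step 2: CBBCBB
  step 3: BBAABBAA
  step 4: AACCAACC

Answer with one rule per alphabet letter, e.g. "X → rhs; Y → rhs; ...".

A->C, B->A, C->BB

  step 3 ⇒ step 4: BBAABBAA ⇒ A·A·C·C·A·A·C·C
    A ↦ C
    B ↦ A
  step 2 ⇒ step 3: CBBCBB ⇒ BB·A·A·BB·A·A
    C ↦ BB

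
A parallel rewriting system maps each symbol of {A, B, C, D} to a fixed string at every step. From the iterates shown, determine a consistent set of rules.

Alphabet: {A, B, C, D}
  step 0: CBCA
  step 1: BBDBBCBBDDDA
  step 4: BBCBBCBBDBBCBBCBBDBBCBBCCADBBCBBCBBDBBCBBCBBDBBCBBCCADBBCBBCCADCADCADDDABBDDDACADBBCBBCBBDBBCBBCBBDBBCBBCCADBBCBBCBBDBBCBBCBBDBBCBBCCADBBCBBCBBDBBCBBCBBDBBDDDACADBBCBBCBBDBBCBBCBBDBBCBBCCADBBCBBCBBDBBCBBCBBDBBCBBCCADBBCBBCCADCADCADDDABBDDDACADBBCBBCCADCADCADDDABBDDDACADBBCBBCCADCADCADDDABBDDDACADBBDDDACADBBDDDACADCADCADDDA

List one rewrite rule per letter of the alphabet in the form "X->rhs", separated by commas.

A->DDA, B->BBC, C->BBD, D->CAD

  step 0 ⇒ step 1: CBCA ⇒ BBD·BBC·BBD·DDA
    A ↦ DDA
    B ↦ BBC
    C ↦ BBD
    D ↦ CAD  (constrained at step 1)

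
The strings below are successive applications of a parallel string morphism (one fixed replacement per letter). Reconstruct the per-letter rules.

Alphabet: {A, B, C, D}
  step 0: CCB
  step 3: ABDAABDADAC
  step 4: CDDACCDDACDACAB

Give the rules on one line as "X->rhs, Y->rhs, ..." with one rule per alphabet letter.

  step 3 ⇒ step 4: ABDAABDADAC ⇒ C·D·DA·C·C·D·DA·C·DA·C·AB
    A ↦ C
    B ↦ D
    C ↦ AB
    D ↦ DA

A->C, B->D, C->AB, D->DA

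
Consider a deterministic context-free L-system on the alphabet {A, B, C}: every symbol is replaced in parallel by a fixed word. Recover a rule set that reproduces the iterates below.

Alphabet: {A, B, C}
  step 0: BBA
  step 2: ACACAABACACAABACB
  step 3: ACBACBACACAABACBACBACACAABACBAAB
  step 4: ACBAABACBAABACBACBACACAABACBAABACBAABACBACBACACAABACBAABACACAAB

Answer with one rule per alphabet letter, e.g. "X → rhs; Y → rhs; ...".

A->AC, B->AAB, C->B

  step 3 ⇒ step 4: ACBACBACACAABACBACBACACAABACBAAB ⇒ AC·B·AAB·AC·B·AAB·AC·B·AC·B·AC·AC·AAB·AC·B·AAB·AC·B·AAB·AC·B·AC·B·AC·AC·AAB·AC·B·AAB·AC·AC·AAB
    A ↦ AC
    B ↦ AAB
    C ↦ B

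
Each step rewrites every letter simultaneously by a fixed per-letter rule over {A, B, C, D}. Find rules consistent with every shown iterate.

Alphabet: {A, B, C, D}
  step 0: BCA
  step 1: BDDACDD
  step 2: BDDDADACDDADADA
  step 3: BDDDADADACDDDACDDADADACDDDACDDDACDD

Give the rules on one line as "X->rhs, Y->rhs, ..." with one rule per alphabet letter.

  step 2 ⇒ step 3: BDDDADACDDADADA ⇒ BDD·DA·DA·DA·CDD·DA·CDD·A·DA·DA·CDD·DA·CDD·DA·CDD
    A ↦ CDD
    B ↦ BDD
    C ↦ A
    D ↦ DA

A->CDD, B->BDD, C->A, D->DA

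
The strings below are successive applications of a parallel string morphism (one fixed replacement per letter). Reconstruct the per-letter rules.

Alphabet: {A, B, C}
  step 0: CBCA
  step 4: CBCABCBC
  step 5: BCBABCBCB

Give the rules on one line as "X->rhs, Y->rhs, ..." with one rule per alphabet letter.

A->AB, B->C, C->B

  step 4 ⇒ step 5: CBCABCBC ⇒ B·C·B·AB·C·B·C·B
    A ↦ AB
    B ↦ C
    C ↦ B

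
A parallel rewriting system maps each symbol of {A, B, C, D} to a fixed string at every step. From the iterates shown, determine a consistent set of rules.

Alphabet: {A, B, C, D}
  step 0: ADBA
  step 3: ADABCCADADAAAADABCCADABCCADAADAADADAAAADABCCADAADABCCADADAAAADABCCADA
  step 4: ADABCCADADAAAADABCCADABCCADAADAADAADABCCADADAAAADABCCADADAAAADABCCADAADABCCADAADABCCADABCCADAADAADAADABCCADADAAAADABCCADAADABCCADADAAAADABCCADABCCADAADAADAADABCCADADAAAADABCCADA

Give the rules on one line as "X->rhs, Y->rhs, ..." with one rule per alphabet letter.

A->ADA, B->DA, C->A, D->BCC

  step 3 ⇒ step 4: ADABCCADADAAAADABCCADABCCADAADAADADAAAADABCCADAADABCCADADAAAADABCCADA ⇒ ADA·BCC·ADA·DA·A·A·ADA·BCC·ADA·BCC·ADA·ADA·ADA·ADA·BCC·ADA·DA·A·A·ADA·BCC·ADA·DA·A·A·ADA·BCC·ADA·ADA·BCC·ADA·ADA·BCC·ADA·BCC·ADA·ADA·ADA·ADA·BCC·ADA·DA·A·A·ADA·BCC·ADA·ADA·BCC·ADA·DA·A·A·ADA·BCC·ADA·BCC·ADA·ADA·ADA·ADA·BCC·ADA·DA·A·A·ADA·BCC·ADA
    A ↦ ADA
    B ↦ DA
    C ↦ A
    D ↦ BCC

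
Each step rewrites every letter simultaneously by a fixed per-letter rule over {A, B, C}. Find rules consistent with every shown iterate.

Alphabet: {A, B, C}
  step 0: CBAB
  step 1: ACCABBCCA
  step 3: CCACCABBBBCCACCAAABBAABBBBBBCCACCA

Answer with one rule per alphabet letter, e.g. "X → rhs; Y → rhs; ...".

  step 0 ⇒ step 1: CBAB ⇒ A·CCA·BB·CCA
    A ↦ BB
    B ↦ CCA
    C ↦ A

A->BB, B->CCA, C->A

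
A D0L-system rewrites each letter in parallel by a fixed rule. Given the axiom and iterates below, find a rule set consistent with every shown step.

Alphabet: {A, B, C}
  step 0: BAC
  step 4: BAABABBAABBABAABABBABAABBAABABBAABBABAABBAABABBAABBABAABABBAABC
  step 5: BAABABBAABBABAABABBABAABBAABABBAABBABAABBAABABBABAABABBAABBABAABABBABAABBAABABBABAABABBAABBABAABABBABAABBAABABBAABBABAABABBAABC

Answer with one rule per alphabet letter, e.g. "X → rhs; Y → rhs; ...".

A->AB, B->BA, C->ABC

  step 4 ⇒ step 5: BAABABBAABBABAABABBABAABBAABABBAABBABAABBAABABBAABBABAABABBAABC ⇒ BA·AB·AB·BA·AB·BA·BA·AB·AB·BA·BA·AB·BA·AB·AB·BA·AB·BA·BA·AB·BA·AB·AB·BA·BA·AB·AB·BA·AB·BA·BA·AB·AB·BA·BA·AB·BA·AB·AB·BA·BA·AB·AB·BA·AB·BA·BA·AB·AB·BA·BA·AB·BA·AB·AB·BA·AB·BA·BA·AB·AB·BA·ABC
    A ↦ AB
    B ↦ BA
    C ↦ ABC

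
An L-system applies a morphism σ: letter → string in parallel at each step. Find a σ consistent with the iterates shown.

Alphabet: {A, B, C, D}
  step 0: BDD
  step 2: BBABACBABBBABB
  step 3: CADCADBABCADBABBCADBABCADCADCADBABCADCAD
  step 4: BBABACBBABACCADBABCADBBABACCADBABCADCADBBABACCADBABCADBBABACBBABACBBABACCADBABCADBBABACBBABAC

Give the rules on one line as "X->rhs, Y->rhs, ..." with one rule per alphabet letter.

A->BAB, B->CAD, C->B, D->AC

  step 3 ⇒ step 4: CADCADBABCADBABBCADBABCADCADCADBABCADCAD ⇒ B·BAB·AC·B·BAB·AC·CAD·BAB·CAD·B·BAB·AC·CAD·BAB·CAD·CAD·B·BAB·AC·CAD·BAB·CAD·B·BAB·AC·B·BAB·AC·B·BAB·AC·CAD·BAB·CAD·B·BAB·AC·B·BAB·AC
    A ↦ BAB
    B ↦ CAD
    C ↦ B
    D ↦ AC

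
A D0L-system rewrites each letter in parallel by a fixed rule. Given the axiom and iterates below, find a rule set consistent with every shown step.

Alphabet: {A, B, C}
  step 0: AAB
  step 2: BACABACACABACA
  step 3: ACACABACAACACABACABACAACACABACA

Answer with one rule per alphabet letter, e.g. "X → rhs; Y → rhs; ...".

A->CA, B->ACA, C->BA

  step 2 ⇒ step 3: BACABACACABACA ⇒ ACA·CA·BA·CA·ACA·CA·BA·CA·BA·CA·ACA·CA·BA·CA
    A ↦ CA
    B ↦ ACA
    C ↦ BA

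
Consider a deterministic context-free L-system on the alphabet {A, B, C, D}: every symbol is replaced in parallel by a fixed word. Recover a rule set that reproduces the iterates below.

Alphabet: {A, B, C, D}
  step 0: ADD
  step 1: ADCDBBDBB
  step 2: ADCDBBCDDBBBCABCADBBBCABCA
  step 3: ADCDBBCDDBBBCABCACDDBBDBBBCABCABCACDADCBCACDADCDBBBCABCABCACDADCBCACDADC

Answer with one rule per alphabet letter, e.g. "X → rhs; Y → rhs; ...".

A->ADC, B->BCA, C->CD, D->DBB

  step 2 ⇒ step 3: ADCDBBCDDBBBCABCADBBBCABCA ⇒ ADC·DBB·CD·DBB·BCA·BCA·CD·DBB·DBB·BCA·BCA·BCA·CD·ADC·BCA·CD·ADC·DBB·BCA·BCA·BCA·CD·ADC·BCA·CD·ADC
    A ↦ ADC
    B ↦ BCA
    C ↦ CD
    D ↦ DBB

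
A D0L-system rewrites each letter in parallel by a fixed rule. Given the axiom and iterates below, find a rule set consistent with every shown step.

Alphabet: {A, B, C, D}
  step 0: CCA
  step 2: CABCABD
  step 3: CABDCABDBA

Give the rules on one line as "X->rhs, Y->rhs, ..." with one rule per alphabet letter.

A->B, B->D, C->CA, D->BA

  step 2 ⇒ step 3: CABCABD ⇒ CA·B·D·CA·B·D·BA
    A ↦ B
    B ↦ D
    C ↦ CA
    D ↦ BA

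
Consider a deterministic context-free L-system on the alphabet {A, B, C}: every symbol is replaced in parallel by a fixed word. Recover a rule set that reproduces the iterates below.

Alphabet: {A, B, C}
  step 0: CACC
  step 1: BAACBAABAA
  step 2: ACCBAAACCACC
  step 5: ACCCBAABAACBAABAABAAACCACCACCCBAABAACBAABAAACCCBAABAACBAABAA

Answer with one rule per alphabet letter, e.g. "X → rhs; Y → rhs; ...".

A->C, B->A, C->BAA

  step 1 ⇒ step 2: BAACBAABAA ⇒ A·C·C·BAA·A·C·C·A·C·C
    A ↦ C
    B ↦ A
    C ↦ BAA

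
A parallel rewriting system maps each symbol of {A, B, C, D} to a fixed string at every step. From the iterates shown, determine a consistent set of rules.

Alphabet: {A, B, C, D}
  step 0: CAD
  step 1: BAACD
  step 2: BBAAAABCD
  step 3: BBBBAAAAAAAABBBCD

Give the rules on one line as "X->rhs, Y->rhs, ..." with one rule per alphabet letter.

  step 2 ⇒ step 3: BBAAAABCD ⇒ BB·BB·AA·AA·AA·AA·BB·B·CD
    A ↦ AA
    B ↦ BB
    C ↦ B
    D ↦ CD

A->AA, B->BB, C->B, D->CD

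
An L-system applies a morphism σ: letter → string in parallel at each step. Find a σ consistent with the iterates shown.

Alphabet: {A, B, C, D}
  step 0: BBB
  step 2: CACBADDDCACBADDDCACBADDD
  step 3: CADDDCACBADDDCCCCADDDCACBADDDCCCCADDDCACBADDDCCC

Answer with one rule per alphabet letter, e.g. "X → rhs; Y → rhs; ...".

  step 2 ⇒ step 3: CACBADDDCACBADDDCACBADDD ⇒ CA·DDD·CA·CBA·DDD·C·C·C·CA·DDD·CA·CBA·DDD·C·C·C·CA·DDD·CA·CBA·DDD·C·C·C
    A ↦ DDD
    B ↦ CBA
    C ↦ CA
    D ↦ C

A->DDD, B->CBA, C->CA, D->C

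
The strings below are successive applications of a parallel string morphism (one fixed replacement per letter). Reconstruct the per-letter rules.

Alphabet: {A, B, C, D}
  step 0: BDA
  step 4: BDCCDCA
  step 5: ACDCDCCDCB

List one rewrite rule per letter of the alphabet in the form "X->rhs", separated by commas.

A->B, B->A, C->DC, D->C

  step 4 ⇒ step 5: BDCCDCA ⇒ A·C·DC·DC·C·DC·B
    A ↦ B
    B ↦ A
    C ↦ DC
    D ↦ C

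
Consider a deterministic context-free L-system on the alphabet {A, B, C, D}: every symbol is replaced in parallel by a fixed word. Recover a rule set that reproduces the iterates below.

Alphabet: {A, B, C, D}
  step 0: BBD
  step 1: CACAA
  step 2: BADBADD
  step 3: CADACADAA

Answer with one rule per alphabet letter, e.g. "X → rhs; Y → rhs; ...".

A->D, B->CA, C->BA, D->A

  step 2 ⇒ step 3: BADBADD ⇒ CA·D·A·CA·D·A·A
    A ↦ D
    B ↦ CA
    D ↦ A
  step 1 ⇒ step 2: CACAA ⇒ BA·D·BA·D·D
    C ↦ BA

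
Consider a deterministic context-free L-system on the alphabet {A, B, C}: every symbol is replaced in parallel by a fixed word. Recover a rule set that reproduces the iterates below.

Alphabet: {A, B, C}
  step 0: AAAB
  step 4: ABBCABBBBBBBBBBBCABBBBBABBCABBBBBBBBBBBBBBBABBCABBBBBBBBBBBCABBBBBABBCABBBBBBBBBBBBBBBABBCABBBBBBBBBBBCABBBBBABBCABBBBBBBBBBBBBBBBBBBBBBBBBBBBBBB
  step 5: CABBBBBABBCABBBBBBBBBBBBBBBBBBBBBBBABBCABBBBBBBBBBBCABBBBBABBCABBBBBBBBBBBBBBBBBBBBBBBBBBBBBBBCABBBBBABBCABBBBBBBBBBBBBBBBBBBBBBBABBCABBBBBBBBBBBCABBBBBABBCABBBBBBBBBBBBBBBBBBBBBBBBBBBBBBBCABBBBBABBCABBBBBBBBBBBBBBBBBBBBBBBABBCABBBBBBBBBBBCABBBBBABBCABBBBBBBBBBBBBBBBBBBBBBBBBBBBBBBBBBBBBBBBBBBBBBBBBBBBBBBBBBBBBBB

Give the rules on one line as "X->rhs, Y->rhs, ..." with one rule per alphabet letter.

A->CAB, B->BB, C->ABB

  step 4 ⇒ step 5: ABBCABBBBBBBBBBBCABBBBBABBCABBBBBBBBBBBBBBBABBCABBBBBBBBBBBCABBBBBABBCABBBBBBBBBBBBBBBABBCABBBBBBBBBBBCABBBBBABBCABBBBBBBBBBBBBBBBBBBBBBBBBBBBBBB ⇒ CAB·BB·BB·ABB·CAB·BB·BB·BB·BB·BB·BB·BB·BB·BB·BB·BB·ABB·CAB·BB·BB·BB·BB·BB·CAB·BB·BB·ABB·CAB·BB·BB·BB·BB·BB·BB·BB·BB·BB·BB·BB·BB·BB·BB·BB·CAB·BB·BB·ABB·CAB·BB·BB·BB·BB·BB·BB·BB·BB·BB·BB·BB·ABB·CAB·BB·BB·BB·BB·BB·CAB·BB·BB·ABB·CAB·BB·BB·BB·BB·BB·BB·BB·BB·BB·BB·BB·BB·BB·BB·BB·CAB·BB·BB·ABB·CAB·BB·BB·BB·BB·BB·BB·BB·BB·BB·BB·BB·ABB·CAB·BB·BB·BB·BB·BB·CAB·BB·BB·ABB·CAB·BB·BB·BB·BB·BB·BB·BB·BB·BB·BB·BB·BB·BB·BB·BB·BB·BB·BB·BB·BB·BB·BB·BB·BB·BB·BB·BB·BB·BB·BB·BB
    A ↦ CAB
    B ↦ BB
    C ↦ ABB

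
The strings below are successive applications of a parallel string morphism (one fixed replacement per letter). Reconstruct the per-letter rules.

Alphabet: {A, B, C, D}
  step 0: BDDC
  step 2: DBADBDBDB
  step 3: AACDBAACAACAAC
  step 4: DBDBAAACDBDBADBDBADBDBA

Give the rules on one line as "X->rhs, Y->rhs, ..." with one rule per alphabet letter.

A->DB, B->AC, C->A, D->A

  step 3 ⇒ step 4: AACDBAACAACAAC ⇒ DB·DB·A·A·AC·DB·DB·A·DB·DB·A·DB·DB·A
    A ↦ DB
    B ↦ AC
    C ↦ A
    D ↦ A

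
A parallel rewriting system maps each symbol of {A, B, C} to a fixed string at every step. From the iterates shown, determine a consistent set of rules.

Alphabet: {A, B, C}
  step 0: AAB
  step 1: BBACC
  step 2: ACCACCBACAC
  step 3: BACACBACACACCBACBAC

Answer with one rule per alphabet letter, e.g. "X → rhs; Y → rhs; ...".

A->B, B->ACC, C->AC

  step 2 ⇒ step 3: ACCACCBACAC ⇒ B·AC·AC·B·AC·AC·ACC·B·AC·B·AC
    A ↦ B
    B ↦ ACC
    C ↦ AC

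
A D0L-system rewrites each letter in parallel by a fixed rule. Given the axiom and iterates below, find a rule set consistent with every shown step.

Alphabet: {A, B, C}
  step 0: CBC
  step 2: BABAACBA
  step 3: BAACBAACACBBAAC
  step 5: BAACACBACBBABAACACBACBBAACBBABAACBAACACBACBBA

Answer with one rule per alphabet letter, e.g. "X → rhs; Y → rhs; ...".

  step 2 ⇒ step 3: BABAACBA ⇒ BA·AC·BA·AC·AC·B·BA·AC
    A ↦ AC
    B ↦ BA
    C ↦ B

A->AC, B->BA, C->B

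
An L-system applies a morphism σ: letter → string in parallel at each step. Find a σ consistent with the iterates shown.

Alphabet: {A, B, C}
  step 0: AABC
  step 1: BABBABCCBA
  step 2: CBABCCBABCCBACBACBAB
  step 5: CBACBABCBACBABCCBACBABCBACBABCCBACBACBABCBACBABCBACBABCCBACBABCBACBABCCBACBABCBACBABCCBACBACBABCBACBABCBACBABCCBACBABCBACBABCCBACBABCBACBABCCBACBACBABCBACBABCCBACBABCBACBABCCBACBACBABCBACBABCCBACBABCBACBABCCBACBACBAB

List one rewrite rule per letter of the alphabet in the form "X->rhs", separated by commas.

  step 1 ⇒ step 2: BABBABCCBA ⇒ C·BAB·C·C·BAB·C·CBA·CBA·C·BAB
    A ↦ BAB
    B ↦ C
    C ↦ CBA

A->BAB, B->C, C->CBA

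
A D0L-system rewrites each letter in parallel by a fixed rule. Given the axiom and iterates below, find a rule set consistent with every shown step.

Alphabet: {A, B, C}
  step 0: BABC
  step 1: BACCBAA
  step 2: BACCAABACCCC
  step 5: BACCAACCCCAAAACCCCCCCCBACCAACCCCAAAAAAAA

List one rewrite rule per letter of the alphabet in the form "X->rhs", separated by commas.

  step 1 ⇒ step 2: BACCBAA ⇒ BA·CC·A·A·BA·CC·CC
    A ↦ CC
    B ↦ BA
    C ↦ A

A->CC, B->BA, C->A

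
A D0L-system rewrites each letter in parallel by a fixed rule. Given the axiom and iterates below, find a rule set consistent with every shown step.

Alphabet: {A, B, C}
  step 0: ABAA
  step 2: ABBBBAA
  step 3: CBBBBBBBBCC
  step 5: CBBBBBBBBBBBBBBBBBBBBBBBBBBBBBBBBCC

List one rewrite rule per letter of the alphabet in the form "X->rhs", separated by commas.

A->C, B->BB, C->A

  step 2 ⇒ step 3: ABBBBAA ⇒ C·BB·BB·BB·BB·C·C
    A ↦ C
    B ↦ BB
    C ↦ A  (constrained at step 3)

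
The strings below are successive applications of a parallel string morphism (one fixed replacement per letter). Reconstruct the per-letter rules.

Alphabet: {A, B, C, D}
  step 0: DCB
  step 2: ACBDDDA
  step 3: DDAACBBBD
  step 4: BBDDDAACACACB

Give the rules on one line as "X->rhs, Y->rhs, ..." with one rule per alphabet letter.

A->D, B->AC, C->DA, D->B

  step 3 ⇒ step 4: DDAACBBBD ⇒ B·B·D·D·DA·AC·AC·AC·B
    A ↦ D
    B ↦ AC
    C ↦ DA
    D ↦ B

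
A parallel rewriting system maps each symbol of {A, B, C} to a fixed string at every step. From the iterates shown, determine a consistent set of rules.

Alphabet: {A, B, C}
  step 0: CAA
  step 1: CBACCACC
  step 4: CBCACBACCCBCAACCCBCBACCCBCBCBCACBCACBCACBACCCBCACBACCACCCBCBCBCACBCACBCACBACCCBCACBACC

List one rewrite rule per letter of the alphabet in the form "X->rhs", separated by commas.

  step 0 ⇒ step 1: CAA ⇒ CB·ACC·ACC
    A ↦ ACC
    C ↦ CB
    B ↦ CA  (constrained at step 1)

A->ACC, B->CA, C->CB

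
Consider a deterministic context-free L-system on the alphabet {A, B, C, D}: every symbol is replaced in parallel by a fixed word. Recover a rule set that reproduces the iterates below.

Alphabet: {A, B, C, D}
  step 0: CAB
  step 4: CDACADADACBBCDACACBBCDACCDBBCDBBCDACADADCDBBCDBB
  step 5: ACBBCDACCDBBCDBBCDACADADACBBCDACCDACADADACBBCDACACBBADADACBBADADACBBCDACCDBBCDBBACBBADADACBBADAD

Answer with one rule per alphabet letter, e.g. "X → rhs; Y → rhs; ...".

A->CD, B->AD, C->AC, D->BB

  step 4 ⇒ step 5: CDACADADACBBCDACACBBCDACCDBBCDBBCDACADADCDBBCDBB ⇒ AC·BB·CD·AC·CD·BB·CD·BB·CD·AC·AD·AD·AC·BB·CD·AC·CD·AC·AD·AD·AC·BB·CD·AC·AC·BB·AD·AD·AC·BB·AD·AD·AC·BB·CD·AC·CD·BB·CD·BB·AC·BB·AD·AD·AC·BB·AD·AD
    A ↦ CD
    B ↦ AD
    C ↦ AC
    D ↦ BB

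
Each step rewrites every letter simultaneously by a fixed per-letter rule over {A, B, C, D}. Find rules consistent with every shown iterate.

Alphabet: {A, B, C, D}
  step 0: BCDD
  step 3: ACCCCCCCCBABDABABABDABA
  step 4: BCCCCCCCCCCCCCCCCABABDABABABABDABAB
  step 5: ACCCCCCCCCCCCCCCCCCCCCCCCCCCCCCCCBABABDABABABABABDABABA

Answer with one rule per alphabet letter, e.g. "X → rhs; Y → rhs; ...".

  step 4 ⇒ step 5: BCCCCCCCCCCCCCCCCABABDABABABABDABAB ⇒ A·CC·CC·CC·CC·CC·CC·CC·CC·CC·CC·CC·CC·CC·CC·CC·CC·B·A·B·A·BDA·B·A·B·A·B·A·B·A·BDA·B·A·B·A
    A ↦ B
    B ↦ A
    C ↦ CC
    D ↦ BDA

A->B, B->A, C->CC, D->BDA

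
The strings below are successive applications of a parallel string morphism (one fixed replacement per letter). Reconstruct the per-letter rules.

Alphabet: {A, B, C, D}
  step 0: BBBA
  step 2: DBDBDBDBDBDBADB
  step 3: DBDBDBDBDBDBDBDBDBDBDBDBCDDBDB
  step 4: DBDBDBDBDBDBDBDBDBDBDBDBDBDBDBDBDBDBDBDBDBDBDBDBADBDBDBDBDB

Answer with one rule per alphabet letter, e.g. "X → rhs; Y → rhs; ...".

A->CD, B->DB, C->A, D->DB

  step 3 ⇒ step 4: DBDBDBDBDBDBDBDBDBDBDBDBCDDBDB ⇒ DB·DB·DB·DB·DB·DB·DB·DB·DB·DB·DB·DB·DB·DB·DB·DB·DB·DB·DB·DB·DB·DB·DB·DB·A·DB·DB·DB·DB·DB
    B ↦ DB
    C ↦ A
    D ↦ DB
  step 2 ⇒ step 3: DBDBDBDBDBDBADB ⇒ DB·DB·DB·DB·DB·DB·DB·DB·DB·DB·DB·DB·CD·DB·DB
    A ↦ CD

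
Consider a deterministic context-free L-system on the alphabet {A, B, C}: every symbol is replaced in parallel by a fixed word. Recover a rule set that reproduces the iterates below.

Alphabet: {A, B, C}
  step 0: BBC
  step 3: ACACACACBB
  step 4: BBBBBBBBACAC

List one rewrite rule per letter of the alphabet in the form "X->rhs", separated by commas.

A->B, B->AC, C->B

  step 3 ⇒ step 4: ACACACACBB ⇒ B·B·B·B·B·B·B·B·AC·AC
    A ↦ B
    B ↦ AC
    C ↦ B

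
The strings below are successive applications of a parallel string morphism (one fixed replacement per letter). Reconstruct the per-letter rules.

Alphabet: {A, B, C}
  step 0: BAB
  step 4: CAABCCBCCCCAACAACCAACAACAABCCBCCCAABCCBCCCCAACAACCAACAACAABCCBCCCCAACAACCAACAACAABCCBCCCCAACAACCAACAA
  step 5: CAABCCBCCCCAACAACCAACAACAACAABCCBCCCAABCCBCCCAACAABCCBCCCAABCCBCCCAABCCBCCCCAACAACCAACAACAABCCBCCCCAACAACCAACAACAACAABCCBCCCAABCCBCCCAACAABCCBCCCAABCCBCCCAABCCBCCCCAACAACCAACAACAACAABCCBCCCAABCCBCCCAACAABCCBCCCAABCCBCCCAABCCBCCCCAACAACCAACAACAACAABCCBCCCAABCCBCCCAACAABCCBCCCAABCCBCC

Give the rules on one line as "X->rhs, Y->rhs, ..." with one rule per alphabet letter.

  step 4 ⇒ step 5: CAABCCBCCCCAACAACCAACAACAABCCBCCCAABCCBCCCCAACAACCAACAACAABCCBCCCCAACAACCAACAACAABCCBCCCCAACAACCAACAA ⇒ CAA·BCC·BCC·C·CAA·CAA·C·CAA·CAA·CAA·CAA·BCC·BCC·CAA·BCC·BCC·CAA·CAA·BCC·BCC·CAA·BCC·BCC·CAA·BCC·BCC·C·CAA·CAA·C·CAA·CAA·CAA·BCC·BCC·C·CAA·CAA·C·CAA·CAA·CAA·CAA·BCC·BCC·CAA·BCC·BCC·CAA·CAA·BCC·BCC·CAA·BCC·BCC·CAA·BCC·BCC·C·CAA·CAA·C·CAA·CAA·CAA·CAA·BCC·BCC·CAA·BCC·BCC·CAA·CAA·BCC·BCC·CAA·BCC·BCC·CAA·BCC·BCC·C·CAA·CAA·C·CAA·CAA·CAA·CAA·BCC·BCC·CAA·BCC·BCC·CAA·CAA·BCC·BCC·CAA·BCC·BCC
    A ↦ BCC
    B ↦ C
    C ↦ CAA

A->BCC, B->C, C->CAA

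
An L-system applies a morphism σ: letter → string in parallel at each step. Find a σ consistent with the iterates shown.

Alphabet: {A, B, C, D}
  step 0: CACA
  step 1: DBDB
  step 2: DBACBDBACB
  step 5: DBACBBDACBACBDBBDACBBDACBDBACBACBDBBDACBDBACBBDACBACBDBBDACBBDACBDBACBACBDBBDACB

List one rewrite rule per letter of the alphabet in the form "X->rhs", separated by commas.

  step 1 ⇒ step 2: DBDB ⇒ DB·ACB·DB·ACB
    B ↦ ACB
    D ↦ DB
  step 0 ⇒ step 1: CACA ⇒ D·B·D·B
    A ↦ B
  step 0 ⇒ step 1: CACA ⇒ D·B·D·B
    C ↦ D

A->B, B->ACB, C->D, D->DB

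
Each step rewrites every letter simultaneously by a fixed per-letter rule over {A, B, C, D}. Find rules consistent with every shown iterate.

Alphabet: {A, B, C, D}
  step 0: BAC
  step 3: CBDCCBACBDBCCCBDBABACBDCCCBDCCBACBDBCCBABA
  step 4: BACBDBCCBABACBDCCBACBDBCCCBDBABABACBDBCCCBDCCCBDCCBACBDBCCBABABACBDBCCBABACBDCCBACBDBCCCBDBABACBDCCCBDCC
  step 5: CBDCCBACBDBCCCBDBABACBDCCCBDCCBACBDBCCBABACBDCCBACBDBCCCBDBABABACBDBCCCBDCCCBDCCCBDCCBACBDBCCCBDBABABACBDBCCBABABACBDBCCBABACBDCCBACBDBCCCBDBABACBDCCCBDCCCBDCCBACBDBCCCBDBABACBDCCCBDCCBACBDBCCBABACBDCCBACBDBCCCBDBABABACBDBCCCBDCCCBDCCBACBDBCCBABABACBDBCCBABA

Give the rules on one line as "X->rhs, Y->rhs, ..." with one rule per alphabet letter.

A->CC, B->CBD, C->BA, D->BCC

  step 4 ⇒ step 5: BACBDBCCBABACBDCCBACBDBCCCBDBABABACBDBCCCBDCCCBDCCBACBDBCCBABABACBDBCCBABACBDCCBACBDBCCCBDBABACBDCCCBDCC ⇒ CBD·CC·BA·CBD·BCC·CBD·BA·BA·CBD·CC·CBD·CC·BA·CBD·BCC·BA·BA·CBD·CC·BA·CBD·BCC·CBD·BA·BA·BA·CBD·BCC·CBD·CC·CBD·CC·CBD·CC·BA·CBD·BCC·CBD·BA·BA·BA·CBD·BCC·BA·BA·BA·CBD·BCC·BA·BA·CBD·CC·BA·CBD·BCC·CBD·BA·BA·CBD·CC·CBD·CC·CBD·CC·BA·CBD·BCC·CBD·BA·BA·CBD·CC·CBD·CC·BA·CBD·BCC·BA·BA·CBD·CC·BA·CBD·BCC·CBD·BA·BA·BA·CBD·BCC·CBD·CC·CBD·CC·BA·CBD·BCC·BA·BA·BA·CBD·BCC·BA·BA
    A ↦ CC
    B ↦ CBD
    C ↦ BA
    D ↦ BCC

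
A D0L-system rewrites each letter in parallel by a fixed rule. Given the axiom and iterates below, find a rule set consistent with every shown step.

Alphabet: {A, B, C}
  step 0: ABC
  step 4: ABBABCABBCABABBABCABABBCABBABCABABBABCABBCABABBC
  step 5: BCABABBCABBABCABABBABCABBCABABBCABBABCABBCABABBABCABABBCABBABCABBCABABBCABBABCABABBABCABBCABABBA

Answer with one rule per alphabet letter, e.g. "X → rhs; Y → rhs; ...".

A->BC, B->AB, C->BA

  step 4 ⇒ step 5: ABBABCABBCABABBABCABABBCABBABCABABBABCABBCABABBC ⇒ BC·AB·AB·BC·AB·BA·BC·AB·AB·BA·BC·AB·BC·AB·AB·BC·AB·BA·BC·AB·BC·AB·AB·BA·BC·AB·AB·BC·AB·BA·BC·AB·BC·AB·AB·BC·AB·BA·BC·AB·AB·BA·BC·AB·BC·AB·AB·BA
    A ↦ BC
    B ↦ AB
    C ↦ BA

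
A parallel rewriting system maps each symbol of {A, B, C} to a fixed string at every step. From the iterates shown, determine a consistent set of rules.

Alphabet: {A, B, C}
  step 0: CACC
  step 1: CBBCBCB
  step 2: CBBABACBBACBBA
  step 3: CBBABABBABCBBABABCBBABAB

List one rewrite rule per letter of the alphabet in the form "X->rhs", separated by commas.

  step 2 ⇒ step 3: CBBABACBBACBBA ⇒ CB·BA·BA·B·BA·B·CB·BA·BA·B·CB·BA·BA·B
    A ↦ B
    B ↦ BA
    C ↦ CB

A->B, B->BA, C->CB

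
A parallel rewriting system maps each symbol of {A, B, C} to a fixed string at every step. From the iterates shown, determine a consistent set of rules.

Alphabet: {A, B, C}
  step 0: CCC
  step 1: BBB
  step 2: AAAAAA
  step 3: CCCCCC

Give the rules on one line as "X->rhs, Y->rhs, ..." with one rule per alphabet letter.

  step 2 ⇒ step 3: AAAAAA ⇒ C·C·C·C·C·C
    A ↦ C
  step 1 ⇒ step 2: BBB ⇒ AA·AA·AA
    B ↦ AA
  step 0 ⇒ step 1: CCC ⇒ B·B·B
    C ↦ B

A->C, B->AA, C->B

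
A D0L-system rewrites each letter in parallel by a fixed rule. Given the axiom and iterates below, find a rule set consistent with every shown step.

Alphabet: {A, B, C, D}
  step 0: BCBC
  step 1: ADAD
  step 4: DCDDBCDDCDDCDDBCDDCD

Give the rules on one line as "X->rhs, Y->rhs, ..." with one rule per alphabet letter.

  step 0 ⇒ step 1: BCBC ⇒ A·D·A·D
    B ↦ A
    C ↦ D
    A ↦ DB  (constrained at step 1)
    D ↦ CD  (constrained at step 1)

A->DB, B->A, C->D, D->CD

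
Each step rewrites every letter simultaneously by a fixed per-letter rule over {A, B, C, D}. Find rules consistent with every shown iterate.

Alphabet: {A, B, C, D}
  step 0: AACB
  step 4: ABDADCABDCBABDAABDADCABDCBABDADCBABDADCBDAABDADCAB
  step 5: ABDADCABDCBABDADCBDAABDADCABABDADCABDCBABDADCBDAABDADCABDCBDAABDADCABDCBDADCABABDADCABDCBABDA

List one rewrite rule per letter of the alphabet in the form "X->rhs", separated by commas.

  step 4 ⇒ step 5: ABDADCABDCBABDAABDADCABDCBABDADCBABDADCBDAABDADCAB ⇒ AB·DA·DC·AB·DC·B·AB·DA·DC·B·DA·AB·DA·DC·AB·AB·DA·DC·AB·DC·B·AB·DA·DC·B·DA·AB·DA·DC·AB·DC·B·DA·AB·DA·DC·AB·DC·B·DA·DC·AB·AB·DA·DC·AB·DC·B·AB·DA
    A ↦ AB
    B ↦ DA
    C ↦ B
    D ↦ DC

A->AB, B->DA, C->B, D->DC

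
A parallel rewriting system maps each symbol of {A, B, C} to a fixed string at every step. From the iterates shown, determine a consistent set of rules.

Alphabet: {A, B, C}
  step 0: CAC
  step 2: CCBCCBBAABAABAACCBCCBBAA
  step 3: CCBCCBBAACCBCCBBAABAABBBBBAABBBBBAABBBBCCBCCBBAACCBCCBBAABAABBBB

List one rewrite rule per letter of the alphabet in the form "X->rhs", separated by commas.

  step 2 ⇒ step 3: CCBCCBBAABAABAACCBCCBBAA ⇒ CCB·CCB·BAA·CCB·CCB·BAA·BAA·BB·BB·BAA·BB·BB·BAA·BB·BB·CCB·CCB·BAA·CCB·CCB·BAA·BAA·BB·BB
    A ↦ BB
    B ↦ BAA
    C ↦ CCB

A->BB, B->BAA, C->CCB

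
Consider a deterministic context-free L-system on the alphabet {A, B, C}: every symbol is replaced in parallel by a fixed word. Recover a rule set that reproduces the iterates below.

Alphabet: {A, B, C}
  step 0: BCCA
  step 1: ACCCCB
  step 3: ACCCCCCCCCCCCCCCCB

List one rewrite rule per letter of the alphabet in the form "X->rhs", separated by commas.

A->B, B->A, C->CC

  step 0 ⇒ step 1: BCCA ⇒ A·CC·CC·B
    A ↦ B
    B ↦ A
    C ↦ CC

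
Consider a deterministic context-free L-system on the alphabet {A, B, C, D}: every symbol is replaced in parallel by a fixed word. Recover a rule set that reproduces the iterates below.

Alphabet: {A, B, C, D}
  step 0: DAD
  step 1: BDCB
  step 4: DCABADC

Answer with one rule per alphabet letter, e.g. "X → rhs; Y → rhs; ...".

  step 0 ⇒ step 1: DAD ⇒ B·DC·B
    A ↦ DC
    D ↦ B
    B ↦ C  (constrained at step 1)
    C ↦ A  (constrained at step 1)

A->DC, B->C, C->A, D->B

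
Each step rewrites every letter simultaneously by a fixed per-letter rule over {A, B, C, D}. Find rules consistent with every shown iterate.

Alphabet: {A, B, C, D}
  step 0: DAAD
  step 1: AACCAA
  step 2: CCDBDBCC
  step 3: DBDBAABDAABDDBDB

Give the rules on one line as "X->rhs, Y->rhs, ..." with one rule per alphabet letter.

  step 2 ⇒ step 3: CCDBDBCC ⇒ DB·DB·AA·BD·AA·BD·DB·DB
    B ↦ BD
    C ↦ DB
    D ↦ AA
  step 0 ⇒ step 1: DAAD ⇒ AA·C·C·AA
    A ↦ C

A->C, B->BD, C->DB, D->AA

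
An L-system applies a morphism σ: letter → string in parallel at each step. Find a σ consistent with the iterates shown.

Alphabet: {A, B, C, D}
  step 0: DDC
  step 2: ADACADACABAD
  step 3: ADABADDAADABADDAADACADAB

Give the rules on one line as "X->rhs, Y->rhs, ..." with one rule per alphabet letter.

  step 2 ⇒ step 3: ADACADACABAD ⇒ AD·AB·AD·DA·AD·AB·AD·DA·AD·AC·AD·AB
    A ↦ AD
    B ↦ AC
    C ↦ DA
    D ↦ AB

A->AD, B->AC, C->DA, D->AB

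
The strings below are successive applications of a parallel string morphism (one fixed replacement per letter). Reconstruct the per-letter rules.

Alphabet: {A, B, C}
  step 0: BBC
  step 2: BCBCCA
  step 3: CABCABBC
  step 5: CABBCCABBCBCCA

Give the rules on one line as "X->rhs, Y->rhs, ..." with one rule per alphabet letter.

A->C, B->CA, C->B

  step 2 ⇒ step 3: BCBCCA ⇒ CA·B·CA·B·B·C
    A ↦ C
    B ↦ CA
    C ↦ B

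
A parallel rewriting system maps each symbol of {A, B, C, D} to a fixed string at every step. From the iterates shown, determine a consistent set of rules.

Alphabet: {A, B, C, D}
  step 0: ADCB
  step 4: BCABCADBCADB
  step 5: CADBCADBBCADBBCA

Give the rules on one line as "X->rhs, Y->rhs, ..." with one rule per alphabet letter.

  step 4 ⇒ step 5: BCABCADBCADB ⇒ CA·D·B·CA·D·B·B·CA·D·B·B·CA
    A ↦ B
    B ↦ CA
    C ↦ D
    D ↦ B

A->B, B->CA, C->D, D->B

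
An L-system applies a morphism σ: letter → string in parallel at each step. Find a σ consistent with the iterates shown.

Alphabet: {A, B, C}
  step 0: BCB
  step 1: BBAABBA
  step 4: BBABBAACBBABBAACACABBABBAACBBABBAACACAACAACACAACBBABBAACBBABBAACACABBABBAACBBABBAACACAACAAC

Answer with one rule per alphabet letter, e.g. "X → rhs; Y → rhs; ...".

  step 0 ⇒ step 1: BCB ⇒ BBA·A·BBA
    B ↦ BBA
    C ↦ A
    A ↦ AC  (constrained at step 1)

A->AC, B->BBA, C->A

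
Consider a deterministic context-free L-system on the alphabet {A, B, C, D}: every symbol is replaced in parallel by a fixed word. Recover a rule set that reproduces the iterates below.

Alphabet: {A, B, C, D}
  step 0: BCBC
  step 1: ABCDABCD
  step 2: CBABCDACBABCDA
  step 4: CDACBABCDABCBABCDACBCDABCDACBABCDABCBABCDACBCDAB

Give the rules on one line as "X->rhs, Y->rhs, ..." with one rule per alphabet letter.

A->CB, B->AB, C->CD, D->A

  step 1 ⇒ step 2: ABCDABCD ⇒ CB·AB·CD·A·CB·AB·CD·A
    A ↦ CB
    B ↦ AB
    C ↦ CD
    D ↦ A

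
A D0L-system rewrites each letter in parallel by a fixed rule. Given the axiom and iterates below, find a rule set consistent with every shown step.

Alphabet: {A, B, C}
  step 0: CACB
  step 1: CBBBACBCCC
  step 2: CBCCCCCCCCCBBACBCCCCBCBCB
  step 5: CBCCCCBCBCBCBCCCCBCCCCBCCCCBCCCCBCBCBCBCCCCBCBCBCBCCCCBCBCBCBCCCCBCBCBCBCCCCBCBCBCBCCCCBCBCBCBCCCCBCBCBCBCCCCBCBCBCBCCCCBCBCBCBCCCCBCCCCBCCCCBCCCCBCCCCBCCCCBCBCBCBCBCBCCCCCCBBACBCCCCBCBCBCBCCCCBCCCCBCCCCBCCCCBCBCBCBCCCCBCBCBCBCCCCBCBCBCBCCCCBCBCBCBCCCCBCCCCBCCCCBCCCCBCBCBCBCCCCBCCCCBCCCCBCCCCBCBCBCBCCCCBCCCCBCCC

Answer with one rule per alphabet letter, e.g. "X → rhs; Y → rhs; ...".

  step 1 ⇒ step 2: CBBBACBCCC ⇒ CB·CCC·CCC·CCC·BBA·CB·CCC·CB·CB·CB
    A ↦ BBA
    B ↦ CCC
    C ↦ CB

A->BBA, B->CCC, C->CB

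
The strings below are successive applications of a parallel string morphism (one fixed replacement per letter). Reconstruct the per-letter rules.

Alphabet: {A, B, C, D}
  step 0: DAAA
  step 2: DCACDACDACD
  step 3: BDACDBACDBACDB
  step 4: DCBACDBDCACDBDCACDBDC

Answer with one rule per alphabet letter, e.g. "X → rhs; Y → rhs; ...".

  step 3 ⇒ step 4: BDACDBACDBACDB ⇒ DC·B·AC·D·B·DC·AC·D·B·DC·AC·D·B·DC
    A ↦ AC
    B ↦ DC
    C ↦ D
    D ↦ B

A->AC, B->DC, C->D, D->B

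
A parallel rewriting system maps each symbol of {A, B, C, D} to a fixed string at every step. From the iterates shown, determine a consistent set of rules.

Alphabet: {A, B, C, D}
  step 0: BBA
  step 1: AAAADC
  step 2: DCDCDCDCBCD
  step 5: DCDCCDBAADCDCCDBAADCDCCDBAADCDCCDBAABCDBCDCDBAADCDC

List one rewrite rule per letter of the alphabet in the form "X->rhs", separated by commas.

  step 1 ⇒ step 2: AAAADC ⇒ DC·DC·DC·DC·B·CD
    A ↦ DC
    C ↦ CD
    D ↦ B
  step 0 ⇒ step 1: BBA ⇒ AA·AA·DC
    B ↦ AA

A->DC, B->AA, C->CD, D->B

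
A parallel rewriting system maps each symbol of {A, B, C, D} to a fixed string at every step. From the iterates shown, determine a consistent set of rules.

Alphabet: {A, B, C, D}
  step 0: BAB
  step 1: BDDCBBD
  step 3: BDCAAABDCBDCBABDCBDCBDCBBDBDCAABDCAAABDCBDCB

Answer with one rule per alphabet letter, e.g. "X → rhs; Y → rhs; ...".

A->DCB, B->BD, C->AB, D->CAA

  step 0 ⇒ step 1: BAB ⇒ BD·DCB·BD
    A ↦ DCB
    B ↦ BD
    C ↦ AB  (constrained at step 1)
    D ↦ CAA  (constrained at step 1)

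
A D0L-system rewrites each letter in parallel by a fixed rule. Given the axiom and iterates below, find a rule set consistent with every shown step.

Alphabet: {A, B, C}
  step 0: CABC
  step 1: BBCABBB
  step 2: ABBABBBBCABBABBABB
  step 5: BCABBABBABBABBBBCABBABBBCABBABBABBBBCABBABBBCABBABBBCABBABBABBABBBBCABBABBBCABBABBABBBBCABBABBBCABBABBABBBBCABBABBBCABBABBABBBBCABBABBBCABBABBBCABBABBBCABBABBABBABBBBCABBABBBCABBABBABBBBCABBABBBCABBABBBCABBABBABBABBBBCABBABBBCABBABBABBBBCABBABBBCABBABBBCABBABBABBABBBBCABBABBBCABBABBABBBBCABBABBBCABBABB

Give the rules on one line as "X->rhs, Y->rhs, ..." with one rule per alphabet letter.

A->BC, B->ABB, C->B

  step 1 ⇒ step 2: BBCABBB ⇒ ABB·ABB·B·BC·ABB·ABB·ABB
    A ↦ BC
    B ↦ ABB
    C ↦ B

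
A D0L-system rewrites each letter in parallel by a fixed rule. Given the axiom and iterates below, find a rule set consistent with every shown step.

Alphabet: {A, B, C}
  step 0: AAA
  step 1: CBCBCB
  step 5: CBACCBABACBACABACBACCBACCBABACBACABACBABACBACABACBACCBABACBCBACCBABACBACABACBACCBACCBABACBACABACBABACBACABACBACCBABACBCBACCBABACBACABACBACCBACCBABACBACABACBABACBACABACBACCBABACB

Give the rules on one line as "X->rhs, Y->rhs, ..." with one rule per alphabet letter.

A->CB, B->ABA, C->AC

  step 0 ⇒ step 1: AAA ⇒ CB·CB·CB
    A ↦ CB
    B ↦ ABA  (constrained at step 1)
    C ↦ AC  (constrained at step 1)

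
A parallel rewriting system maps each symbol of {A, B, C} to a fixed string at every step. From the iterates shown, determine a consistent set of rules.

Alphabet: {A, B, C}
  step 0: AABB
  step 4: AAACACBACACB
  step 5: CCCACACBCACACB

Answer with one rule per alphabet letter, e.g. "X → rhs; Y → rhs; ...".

  step 4 ⇒ step 5: AAACACBACACB ⇒ C·C·C·A·C·A·CB·C·A·C·A·CB
    A ↦ C
    B ↦ CB
    C ↦ A

A->C, B->CB, C->A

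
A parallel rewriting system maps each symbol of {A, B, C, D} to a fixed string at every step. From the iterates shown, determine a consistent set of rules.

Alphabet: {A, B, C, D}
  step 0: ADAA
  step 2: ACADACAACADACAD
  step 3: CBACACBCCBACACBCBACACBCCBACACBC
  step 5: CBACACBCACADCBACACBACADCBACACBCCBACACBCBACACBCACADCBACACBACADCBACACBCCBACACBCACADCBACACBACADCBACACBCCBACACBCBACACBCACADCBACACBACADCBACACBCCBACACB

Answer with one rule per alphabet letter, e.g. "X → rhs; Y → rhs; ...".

  step 2 ⇒ step 3: ACADACAACADACAD ⇒ CB·ACA·CB·C·CB·ACA·CB·CB·ACA·CB·C·CB·ACA·CB·C
    A ↦ CB
    C ↦ ACA
    D ↦ C
    B ↦ D  (constrained at step 3)

A->CB, B->D, C->ACA, D->C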